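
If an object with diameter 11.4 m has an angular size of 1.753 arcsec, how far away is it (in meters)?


D = size / theta_rad, theta_rad = 1.753 * pi/(180*3600) = 8.499e-06, D = 1.341e+06

1.341e+06 m


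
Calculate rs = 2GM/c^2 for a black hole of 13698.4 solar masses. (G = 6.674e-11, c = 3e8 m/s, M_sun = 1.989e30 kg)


M = 13698.4 * 1.989e30 kg = 2.72461176e+34 kg. rs = 2GM/c^2 = 2 * 6.674e-11 * 2.72461176e+34 / (3e8)^2 = 4.041e+07

4.041e+07 m


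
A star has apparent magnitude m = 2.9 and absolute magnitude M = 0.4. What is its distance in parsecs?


d = 10^((m - M + 5)/5) = 10^((2.9 - 0.4 + 5)/5) = 31.6228

31.6228 pc


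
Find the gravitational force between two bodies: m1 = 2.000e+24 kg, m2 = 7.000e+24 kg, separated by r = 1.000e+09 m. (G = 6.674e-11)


F = G*m1*m2/r^2 = 6.674e-11 * 2.000e+24 * 7.000e+24 / (1.000e+09)^2 = 6.674e-11 * 1.400e+49 / 1.000e+18 = 9.344e+20

9.344e+20 N


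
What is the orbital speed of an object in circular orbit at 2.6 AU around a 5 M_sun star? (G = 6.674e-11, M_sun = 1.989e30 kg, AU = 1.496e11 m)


v = sqrt(GM/r) = sqrt(6.674e-11 * 9.945e+30 / 3.890e+11) = 41308.8423

41308.8423 m/s


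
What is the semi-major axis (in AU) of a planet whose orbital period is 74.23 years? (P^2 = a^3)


a = P^(2/3) = 74.23^(2/3) = 17.6625

17.6625 AU


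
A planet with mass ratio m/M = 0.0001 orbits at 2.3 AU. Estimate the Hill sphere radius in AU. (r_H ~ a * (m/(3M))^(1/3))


r_H = a * (m/3M)^(1/3) = 2.3 * (0.0001/3)^(1/3) = 0.074

0.074 AU


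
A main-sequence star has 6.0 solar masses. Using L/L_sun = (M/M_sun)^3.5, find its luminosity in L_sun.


L/L_sun = (M/M_sun)^3.5 = 6.0^3.5 = 529.0898

529.0898 L_sun


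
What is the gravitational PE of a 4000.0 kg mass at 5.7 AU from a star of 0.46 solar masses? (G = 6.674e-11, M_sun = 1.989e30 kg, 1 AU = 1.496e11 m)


M = 0.46 * 1.989e30 kg = 9.1494e+29 kg; r = 5.7 AU * 1.496e11 m/AU = 8.5272e+11 m. U = -GM*m/r = -(6.674e-11 * 9.1494e+29 * 4000.0) / 8.5272e+11 = -2.864e+11

-2.864e+11 J


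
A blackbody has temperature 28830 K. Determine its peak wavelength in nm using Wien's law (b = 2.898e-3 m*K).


lam_max = b / T = 2.898e-3 / 28830 = 1.005e-07 m = 100.5203 nm

100.5203 nm


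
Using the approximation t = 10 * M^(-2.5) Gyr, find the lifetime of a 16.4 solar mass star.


t = 10 * M^(-2.5) = 10 * 16.4^(-2.5) = 0.0092

0.0092 Gyr


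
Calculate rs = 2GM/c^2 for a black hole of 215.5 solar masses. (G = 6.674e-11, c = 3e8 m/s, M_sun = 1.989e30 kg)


M = 215.5 * 1.989e30 kg = 4.286295e+32 kg. rs = 2GM/c^2 = 2 * 6.674e-11 * 4.286295e+32 / (3e8)^2 = 635705.174

635705.174 m


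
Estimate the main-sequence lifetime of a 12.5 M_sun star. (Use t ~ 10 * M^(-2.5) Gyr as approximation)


t = 10 * M^(-2.5) = 10 * 12.5^(-2.5) = 0.0181

0.0181 Gyr


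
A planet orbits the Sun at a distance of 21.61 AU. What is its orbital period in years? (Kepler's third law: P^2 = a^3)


P = a^(3/2) = 21.61^1.5 = 100.4575

100.4575 years


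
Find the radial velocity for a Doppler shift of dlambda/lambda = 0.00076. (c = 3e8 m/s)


v = (dlambda/lambda) * c = 0.00076 * 3e8 = 228000.0

228000.0 m/s


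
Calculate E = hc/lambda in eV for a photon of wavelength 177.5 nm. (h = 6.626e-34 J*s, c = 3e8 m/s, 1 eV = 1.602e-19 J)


E = hc/lambda = 6.626e-34 * 3e8 / 1.775e-07 = 1.120e-18 J = 6.9906 eV

6.9906 eV


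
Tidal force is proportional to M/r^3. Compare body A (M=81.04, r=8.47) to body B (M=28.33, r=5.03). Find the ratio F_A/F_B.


Ratio = (M1/r1^3) / (M2/r2^3) = (81.04/8.47^3) / (28.33/5.03^3) = 0.5991

0.5991


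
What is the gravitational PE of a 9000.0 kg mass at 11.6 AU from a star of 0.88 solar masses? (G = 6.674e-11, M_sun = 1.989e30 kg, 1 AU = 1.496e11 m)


M = 0.88 * 1.989e30 kg = 1.75032e+30 kg; r = 11.6 AU * 1.496e11 m/AU = 1.73536e+12 m. U = -GM*m/r = -(6.674e-11 * 1.75032e+30 * 9000.0) / 1.73536e+12 = -6.058e+11

-6.058e+11 J


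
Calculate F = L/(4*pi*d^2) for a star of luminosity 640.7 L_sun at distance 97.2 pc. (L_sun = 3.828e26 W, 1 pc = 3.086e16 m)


F = L / (4*pi*d^2) = 2.453e+29 / (4*pi*(3.000e+18)^2) = 2.169e-09

2.169e-09 W/m^2


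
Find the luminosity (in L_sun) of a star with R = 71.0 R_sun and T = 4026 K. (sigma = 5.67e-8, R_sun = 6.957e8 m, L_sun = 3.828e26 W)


R = 71.0 * 6.957e8 m = 4.93947e+10 m. L = 4*pi*R^2*sigma*T^4 = 4*pi*(4.93947e+10)^2 * 5.67e-8 * 4026^4 = 4.567186111e+29 W. L/L_sun = 4.567186111e+29 / 3.828e26 = 1193.0998

1193.0998 L_sun


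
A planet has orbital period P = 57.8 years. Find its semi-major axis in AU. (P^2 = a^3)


a = P^(2/3) = 57.8^(2/3) = 14.9492

14.9492 AU


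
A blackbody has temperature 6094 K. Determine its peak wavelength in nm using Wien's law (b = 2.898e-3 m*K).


lam_max = b / T = 2.898e-3 / 6094 = 4.755e-07 m = 475.5497 nm

475.5497 nm


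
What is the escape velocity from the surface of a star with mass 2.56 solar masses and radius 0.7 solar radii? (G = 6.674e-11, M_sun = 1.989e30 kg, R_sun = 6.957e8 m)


M = 2.56 * 1.989e30 kg = 5.09184e+30 kg; R = 0.7 * 6.957e8 m = 4.8699e+08 m. v_esc = sqrt(2GM/R) = sqrt(2 * 6.674e-11 * 5.09184e+30 / 4.8699e+08) = 1.181e+06

1.181e+06 m/s


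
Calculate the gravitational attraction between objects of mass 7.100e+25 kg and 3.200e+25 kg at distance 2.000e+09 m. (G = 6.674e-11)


F = G*m1*m2/r^2 = 6.674e-11 * 7.100e+25 * 3.200e+25 / (2.000e+09)^2 = 6.674e-11 * 2.272e+51 / 4.000e+18 = 3.791e+22

3.791e+22 N


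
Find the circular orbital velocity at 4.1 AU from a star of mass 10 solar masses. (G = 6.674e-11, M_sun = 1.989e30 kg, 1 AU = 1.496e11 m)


v = sqrt(GM/r) = sqrt(6.674e-11 * 1.989e+31 / 6.134e+11) = 46521.3991

46521.3991 m/s


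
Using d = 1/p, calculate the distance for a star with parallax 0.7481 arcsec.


d = 1/p = 1/0.7481 = 1.3367

1.3367 pc


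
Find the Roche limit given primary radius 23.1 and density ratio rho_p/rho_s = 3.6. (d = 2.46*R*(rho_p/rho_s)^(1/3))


d_Roche = 2.46 * 23.1 * 3.6^(1/3) = 87.0926

87.0926


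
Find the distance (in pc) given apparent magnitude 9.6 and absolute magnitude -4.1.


d = 10^((m - M + 5)/5) = 10^((9.6 - -4.1 + 5)/5) = 5495.4087

5495.4087 pc


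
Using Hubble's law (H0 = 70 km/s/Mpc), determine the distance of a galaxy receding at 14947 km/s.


d = v / H0 = 14947 / 70 = 213.5286

213.5286 Mpc


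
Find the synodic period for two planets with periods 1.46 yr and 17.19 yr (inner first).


1/P_syn = |1/P1 - 1/P2| = |1/1.46 - 1/17.19| => P_syn = 1.5955

1.5955 years


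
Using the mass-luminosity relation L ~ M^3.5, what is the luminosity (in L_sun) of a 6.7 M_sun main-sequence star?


L/L_sun = (M/M_sun)^3.5 = 6.7^3.5 = 778.5057

778.5057 L_sun


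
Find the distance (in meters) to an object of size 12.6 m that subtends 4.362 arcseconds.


D = size / theta_rad, theta_rad = 4.362 * pi/(180*3600) = 2.115e-05, D = 595813.0579

595813.0579 m


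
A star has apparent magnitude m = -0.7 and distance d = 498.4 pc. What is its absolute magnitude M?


M = m - 5*log10(d) + 5 = -0.7 - 5*log10(498.4) + 5 = -9.1879

-9.1879


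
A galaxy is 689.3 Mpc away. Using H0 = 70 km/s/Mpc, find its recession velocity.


v = H0 * d = 70 * 689.3 = 48251.0

48251.0 km/s


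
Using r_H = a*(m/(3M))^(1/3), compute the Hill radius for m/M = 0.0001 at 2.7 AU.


r_H = a * (m/3M)^(1/3) = 2.7 * (0.0001/3)^(1/3) = 0.0869

0.0869 AU


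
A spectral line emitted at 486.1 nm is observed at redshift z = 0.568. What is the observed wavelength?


lam_obs = lam_emit * (1 + z) = 486.1 * (1 + 0.568) = 762.2048

762.2048 nm


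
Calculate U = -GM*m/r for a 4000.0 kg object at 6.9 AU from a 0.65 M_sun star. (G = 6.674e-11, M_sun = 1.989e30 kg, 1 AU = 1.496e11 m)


M = 0.65 * 1.989e30 kg = 1.29285e+30 kg; r = 6.9 AU * 1.496e11 m/AU = 1.03224e+12 m. U = -GM*m/r = -(6.674e-11 * 1.29285e+30 * 4000.0) / 1.03224e+12 = -3.344e+11

-3.344e+11 J


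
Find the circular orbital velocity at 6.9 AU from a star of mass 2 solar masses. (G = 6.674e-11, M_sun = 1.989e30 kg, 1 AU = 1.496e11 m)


v = sqrt(GM/r) = sqrt(6.674e-11 * 3.978e+30 / 1.032e+12) = 16037.4438

16037.4438 m/s


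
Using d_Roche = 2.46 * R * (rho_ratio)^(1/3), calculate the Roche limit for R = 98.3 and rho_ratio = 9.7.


d_Roche = 2.46 * 98.3 * 9.7^(1/3) = 515.7183

515.7183


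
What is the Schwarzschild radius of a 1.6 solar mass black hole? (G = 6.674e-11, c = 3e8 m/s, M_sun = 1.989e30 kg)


M = 1.6 * 1.989e30 kg = 3.1824e+30 kg. rs = 2GM/c^2 = 2 * 6.674e-11 * 3.1824e+30 / (3e8)^2 = 4719.8528

4719.8528 m


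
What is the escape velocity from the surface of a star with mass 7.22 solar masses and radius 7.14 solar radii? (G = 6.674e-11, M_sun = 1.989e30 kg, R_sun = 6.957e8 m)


M = 7.22 * 1.989e30 kg = 1.436058e+31 kg; R = 7.14 * 6.957e8 m = 4.967298e+09 m. v_esc = sqrt(2GM/R) = sqrt(2 * 6.674e-11 * 1.436058e+31 / 4.967298e+09) = 621203.6256

621203.6256 m/s


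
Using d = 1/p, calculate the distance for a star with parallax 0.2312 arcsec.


d = 1/p = 1/0.2312 = 4.3253

4.3253 pc


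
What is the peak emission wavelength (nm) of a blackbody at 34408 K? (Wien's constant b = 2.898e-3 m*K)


lam_max = b / T = 2.898e-3 / 34408 = 8.422e-08 m = 84.2246 nm

84.2246 nm


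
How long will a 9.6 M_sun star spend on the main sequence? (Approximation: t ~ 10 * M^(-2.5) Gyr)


t = 10 * M^(-2.5) = 10 * 9.6^(-2.5) = 0.035

0.035 Gyr


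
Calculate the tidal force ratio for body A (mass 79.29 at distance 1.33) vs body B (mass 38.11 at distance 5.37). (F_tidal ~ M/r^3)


Ratio = (M1/r1^3) / (M2/r2^3) = (79.29/1.33^3) / (38.11/5.37^3) = 136.9454

136.9454


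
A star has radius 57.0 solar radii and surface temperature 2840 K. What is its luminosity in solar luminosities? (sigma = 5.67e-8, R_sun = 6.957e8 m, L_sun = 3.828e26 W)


R = 57.0 * 6.957e8 m = 3.96549e+10 m. L = 4*pi*R^2*sigma*T^4 = 4*pi*(3.96549e+10)^2 * 5.67e-8 * 2840^4 = 7.288866588e+28 W. L/L_sun = 7.288866588e+28 / 3.828e26 = 190.4093

190.4093 L_sun


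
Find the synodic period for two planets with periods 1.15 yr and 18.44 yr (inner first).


1/P_syn = |1/P1 - 1/P2| = |1/1.15 - 1/18.44| => P_syn = 1.2265

1.2265 years


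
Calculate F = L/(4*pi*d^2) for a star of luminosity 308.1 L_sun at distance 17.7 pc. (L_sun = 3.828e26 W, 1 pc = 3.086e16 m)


F = L / (4*pi*d^2) = 1.179e+29 / (4*pi*(5.462e+17)^2) = 3.146e-08

3.146e-08 W/m^2


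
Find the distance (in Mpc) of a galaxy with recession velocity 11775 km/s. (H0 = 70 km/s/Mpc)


d = v / H0 = 11775 / 70 = 168.2143

168.2143 Mpc


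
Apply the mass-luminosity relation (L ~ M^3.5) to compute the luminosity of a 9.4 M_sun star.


L/L_sun = (M/M_sun)^3.5 = 9.4^3.5 = 2546.5223

2546.5223 L_sun


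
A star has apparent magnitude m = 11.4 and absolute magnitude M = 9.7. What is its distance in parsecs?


d = 10^((m - M + 5)/5) = 10^((11.4 - 9.7 + 5)/5) = 21.8776

21.8776 pc


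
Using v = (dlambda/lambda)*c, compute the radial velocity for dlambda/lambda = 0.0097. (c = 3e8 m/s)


v = (dlambda/lambda) * c = 0.0097 * 3e8 = 2.910e+06

2.910e+06 m/s


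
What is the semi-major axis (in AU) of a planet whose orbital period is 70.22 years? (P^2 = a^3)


a = P^(2/3) = 70.22^(2/3) = 17.0206

17.0206 AU


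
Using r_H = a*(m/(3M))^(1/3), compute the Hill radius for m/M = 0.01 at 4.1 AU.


r_H = a * (m/3M)^(1/3) = 4.1 * (0.01/3)^(1/3) = 0.6125

0.6125 AU


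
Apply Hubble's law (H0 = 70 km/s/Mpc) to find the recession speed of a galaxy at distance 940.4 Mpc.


v = H0 * d = 70 * 940.4 = 65828.0

65828.0 km/s


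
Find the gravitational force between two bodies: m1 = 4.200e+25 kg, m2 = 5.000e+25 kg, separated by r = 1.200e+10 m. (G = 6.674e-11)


F = G*m1*m2/r^2 = 6.674e-11 * 4.200e+25 * 5.000e+25 / (1.200e+10)^2 = 6.674e-11 * 2.100e+51 / 1.440e+20 = 9.733e+20

9.733e+20 N


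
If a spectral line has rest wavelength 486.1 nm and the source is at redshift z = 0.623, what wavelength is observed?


lam_obs = lam_emit * (1 + z) = 486.1 * (1 + 0.623) = 788.9403

788.9403 nm


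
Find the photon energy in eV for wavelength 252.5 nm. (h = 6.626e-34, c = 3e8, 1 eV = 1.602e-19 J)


E = hc/lambda = 6.626e-34 * 3e8 / 2.525e-07 = 7.872e-19 J = 4.9142 eV

4.9142 eV


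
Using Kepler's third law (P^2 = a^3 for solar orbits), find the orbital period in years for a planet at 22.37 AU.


P = a^(3/2) = 22.37^1.5 = 105.8032

105.8032 years


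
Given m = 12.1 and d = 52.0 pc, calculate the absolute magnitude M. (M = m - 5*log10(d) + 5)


M = m - 5*log10(d) + 5 = 12.1 - 5*log10(52.0) + 5 = 8.52

8.52


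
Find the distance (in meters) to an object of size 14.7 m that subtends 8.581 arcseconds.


D = size / theta_rad, theta_rad = 8.581 * pi/(180*3600) = 4.160e-05, D = 353349.569

353349.569 m


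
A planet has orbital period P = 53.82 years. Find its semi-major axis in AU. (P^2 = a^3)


a = P^(2/3) = 53.82^(2/3) = 14.2548

14.2548 AU


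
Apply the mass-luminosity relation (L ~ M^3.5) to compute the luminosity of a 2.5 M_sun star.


L/L_sun = (M/M_sun)^3.5 = 2.5^3.5 = 24.7053

24.7053 L_sun


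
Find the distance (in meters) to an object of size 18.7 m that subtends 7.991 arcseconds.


D = size / theta_rad, theta_rad = 7.991 * pi/(180*3600) = 3.874e-05, D = 482687.0075

482687.0075 m


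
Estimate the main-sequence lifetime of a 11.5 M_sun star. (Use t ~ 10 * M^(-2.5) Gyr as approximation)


t = 10 * M^(-2.5) = 10 * 11.5^(-2.5) = 0.0223

0.0223 Gyr


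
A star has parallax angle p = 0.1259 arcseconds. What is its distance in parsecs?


d = 1/p = 1/0.1259 = 7.9428

7.9428 pc


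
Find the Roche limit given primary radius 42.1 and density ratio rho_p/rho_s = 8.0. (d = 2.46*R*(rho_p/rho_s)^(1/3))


d_Roche = 2.46 * 42.1 * 8.0^(1/3) = 207.132

207.132


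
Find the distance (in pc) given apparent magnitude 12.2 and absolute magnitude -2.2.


d = 10^((m - M + 5)/5) = 10^((12.2 - -2.2 + 5)/5) = 7585.7758

7585.7758 pc


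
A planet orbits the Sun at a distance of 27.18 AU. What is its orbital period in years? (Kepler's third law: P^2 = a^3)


P = a^(3/2) = 27.18^1.5 = 141.7014

141.7014 years


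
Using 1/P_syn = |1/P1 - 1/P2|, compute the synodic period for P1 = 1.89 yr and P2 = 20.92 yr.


1/P_syn = |1/P1 - 1/P2| = |1/1.89 - 1/20.92| => P_syn = 2.0777

2.0777 years


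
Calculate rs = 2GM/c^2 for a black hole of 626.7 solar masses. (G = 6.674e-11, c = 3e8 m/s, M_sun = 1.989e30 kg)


M = 626.7 * 1.989e30 kg = 1.2465063e+33 kg. rs = 2GM/c^2 = 2 * 6.674e-11 * 1.2465063e+33 / (3e8)^2 = 1.849e+06

1.849e+06 m


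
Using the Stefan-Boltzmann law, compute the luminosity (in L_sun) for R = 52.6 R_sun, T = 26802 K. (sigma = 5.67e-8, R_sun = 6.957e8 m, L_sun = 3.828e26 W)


R = 52.6 * 6.957e8 m = 3.659382e+10 m. L = 4*pi*R^2*sigma*T^4 = 4*pi*(3.659382e+10)^2 * 5.67e-8 * 26802^4 = 4.923537265e+32 W. L/L_sun = 4.923537265e+32 / 3.828e26 = 1.286e+06

1.286e+06 L_sun


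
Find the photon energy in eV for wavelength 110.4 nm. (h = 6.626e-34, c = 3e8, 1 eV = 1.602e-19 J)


E = hc/lambda = 6.626e-34 * 3e8 / 1.104e-07 = 1.801e-18 J = 11.2393 eV

11.2393 eV


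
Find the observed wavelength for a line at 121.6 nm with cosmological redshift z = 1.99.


lam_obs = lam_emit * (1 + z) = 121.6 * (1 + 1.99) = 363.584

363.584 nm


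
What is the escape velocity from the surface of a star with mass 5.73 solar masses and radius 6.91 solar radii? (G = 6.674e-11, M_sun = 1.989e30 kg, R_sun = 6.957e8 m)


M = 5.73 * 1.989e30 kg = 1.139697e+31 kg; R = 6.91 * 6.957e8 m = 4.807287e+09 m. v_esc = sqrt(2GM/R) = sqrt(2 * 6.674e-11 * 1.139697e+31 / 4.807287e+09) = 562539.1805

562539.1805 m/s


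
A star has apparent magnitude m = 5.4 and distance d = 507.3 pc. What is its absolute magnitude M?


M = m - 5*log10(d) + 5 = 5.4 - 5*log10(507.3) + 5 = -3.1263

-3.1263


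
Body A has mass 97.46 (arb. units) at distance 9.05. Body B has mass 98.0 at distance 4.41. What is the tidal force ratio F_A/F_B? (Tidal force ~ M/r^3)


Ratio = (M1/r1^3) / (M2/r2^3) = (97.46/9.05^3) / (98.0/4.41^3) = 0.1151

0.1151


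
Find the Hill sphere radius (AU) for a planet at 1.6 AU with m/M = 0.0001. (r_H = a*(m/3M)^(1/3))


r_H = a * (m/3M)^(1/3) = 1.6 * (0.0001/3)^(1/3) = 0.0515

0.0515 AU


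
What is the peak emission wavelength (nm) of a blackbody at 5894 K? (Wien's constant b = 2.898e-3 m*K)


lam_max = b / T = 2.898e-3 / 5894 = 4.917e-07 m = 491.6865 nm

491.6865 nm


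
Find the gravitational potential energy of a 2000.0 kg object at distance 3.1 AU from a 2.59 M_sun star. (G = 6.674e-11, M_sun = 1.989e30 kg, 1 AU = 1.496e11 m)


M = 2.59 * 1.989e30 kg = 5.15151e+30 kg; r = 3.1 AU * 1.496e11 m/AU = 4.6376e+11 m. U = -GM*m/r = -(6.674e-11 * 5.15151e+30 * 2000.0) / 4.6376e+11 = -1.483e+12

-1.483e+12 J


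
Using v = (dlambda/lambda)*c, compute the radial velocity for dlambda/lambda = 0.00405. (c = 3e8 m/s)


v = (dlambda/lambda) * c = 0.00405 * 3e8 = 1.215e+06

1.215e+06 m/s


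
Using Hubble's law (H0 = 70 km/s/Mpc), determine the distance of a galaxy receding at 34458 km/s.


d = v / H0 = 34458 / 70 = 492.2571

492.2571 Mpc


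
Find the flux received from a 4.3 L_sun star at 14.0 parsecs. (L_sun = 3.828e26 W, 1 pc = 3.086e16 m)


F = L / (4*pi*d^2) = 1.646e+27 / (4*pi*(4.320e+17)^2) = 7.018e-10

7.018e-10 W/m^2


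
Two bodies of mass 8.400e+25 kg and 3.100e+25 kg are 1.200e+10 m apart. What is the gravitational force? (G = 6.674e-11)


F = G*m1*m2/r^2 = 6.674e-11 * 8.400e+25 * 3.100e+25 / (1.200e+10)^2 = 6.674e-11 * 2.604e+51 / 1.440e+20 = 1.207e+21

1.207e+21 N


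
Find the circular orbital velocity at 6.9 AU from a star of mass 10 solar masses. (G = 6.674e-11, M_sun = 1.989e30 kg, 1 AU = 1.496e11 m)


v = sqrt(GM/r) = sqrt(6.674e-11 * 1.989e+31 / 1.032e+12) = 35860.8146

35860.8146 m/s


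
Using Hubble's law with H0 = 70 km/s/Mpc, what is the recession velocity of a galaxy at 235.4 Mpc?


v = H0 * d = 70 * 235.4 = 16478.0

16478.0 km/s


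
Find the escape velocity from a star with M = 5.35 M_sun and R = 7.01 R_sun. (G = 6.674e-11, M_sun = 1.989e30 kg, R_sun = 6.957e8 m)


M = 5.35 * 1.989e30 kg = 1.064115e+31 kg; R = 7.01 * 6.957e8 m = 4.876857e+09 m. v_esc = sqrt(2GM/R) = sqrt(2 * 6.674e-11 * 1.064115e+31 / 4.876857e+09) = 539675.0879

539675.0879 m/s


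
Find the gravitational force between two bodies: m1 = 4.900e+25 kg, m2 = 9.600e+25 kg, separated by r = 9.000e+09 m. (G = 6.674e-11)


F = G*m1*m2/r^2 = 6.674e-11 * 4.900e+25 * 9.600e+25 / (9.000e+09)^2 = 6.674e-11 * 4.704e+51 / 8.100e+19 = 3.876e+21

3.876e+21 N


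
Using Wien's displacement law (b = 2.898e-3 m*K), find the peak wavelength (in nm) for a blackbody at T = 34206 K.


lam_max = b / T = 2.898e-3 / 34206 = 8.472e-08 m = 84.722 nm

84.722 nm


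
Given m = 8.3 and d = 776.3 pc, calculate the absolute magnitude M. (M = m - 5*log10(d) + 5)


M = m - 5*log10(d) + 5 = 8.3 - 5*log10(776.3) + 5 = -1.1501

-1.1501


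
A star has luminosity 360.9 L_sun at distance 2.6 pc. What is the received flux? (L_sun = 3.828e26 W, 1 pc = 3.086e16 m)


F = L / (4*pi*d^2) = 1.382e+29 / (4*pi*(8.024e+16)^2) = 1.708e-06

1.708e-06 W/m^2


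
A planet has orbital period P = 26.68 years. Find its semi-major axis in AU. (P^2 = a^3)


a = P^(2/3) = 26.68^(2/3) = 8.9287

8.9287 AU


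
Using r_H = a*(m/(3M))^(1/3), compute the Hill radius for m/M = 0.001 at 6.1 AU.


r_H = a * (m/3M)^(1/3) = 6.1 * (0.001/3)^(1/3) = 0.423

0.423 AU


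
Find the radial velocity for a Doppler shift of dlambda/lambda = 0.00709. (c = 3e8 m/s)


v = (dlambda/lambda) * c = 0.00709 * 3e8 = 2.127e+06

2.127e+06 m/s


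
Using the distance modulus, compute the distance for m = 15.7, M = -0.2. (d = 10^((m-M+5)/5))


d = 10^((m - M + 5)/5) = 10^((15.7 - -0.2 + 5)/5) = 15135.6125

15135.6125 pc


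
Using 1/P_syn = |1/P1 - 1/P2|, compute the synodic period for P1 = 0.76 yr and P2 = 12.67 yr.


1/P_syn = |1/P1 - 1/P2| = |1/0.76 - 1/12.67| => P_syn = 0.8085

0.8085 years


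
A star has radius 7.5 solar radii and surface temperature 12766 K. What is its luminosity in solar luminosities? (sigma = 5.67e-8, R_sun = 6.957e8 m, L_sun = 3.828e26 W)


R = 7.5 * 6.957e8 m = 5.21775e+09 m. L = 4*pi*R^2*sigma*T^4 = 4*pi*(5.21775e+09)^2 * 5.67e-8 * 12766^4 = 5.152035143e+29 W. L/L_sun = 5.152035143e+29 / 3.828e26 = 1345.8817

1345.8817 L_sun


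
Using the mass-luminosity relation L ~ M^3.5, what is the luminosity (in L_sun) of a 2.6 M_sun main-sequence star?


L/L_sun = (M/M_sun)^3.5 = 2.6^3.5 = 28.3404

28.3404 L_sun


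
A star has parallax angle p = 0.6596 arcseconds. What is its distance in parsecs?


d = 1/p = 1/0.6596 = 1.5161

1.5161 pc


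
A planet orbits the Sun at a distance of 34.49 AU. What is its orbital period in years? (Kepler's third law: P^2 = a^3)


P = a^(3/2) = 34.49^1.5 = 202.5535

202.5535 years


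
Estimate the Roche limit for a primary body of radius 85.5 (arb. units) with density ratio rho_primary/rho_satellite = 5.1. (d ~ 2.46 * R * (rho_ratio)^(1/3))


d_Roche = 2.46 * 85.5 * 5.1^(1/3) = 362.0412

362.0412


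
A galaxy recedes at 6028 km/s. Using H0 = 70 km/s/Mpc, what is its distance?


d = v / H0 = 6028 / 70 = 86.1143

86.1143 Mpc


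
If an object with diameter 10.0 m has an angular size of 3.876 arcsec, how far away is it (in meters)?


D = size / theta_rad, theta_rad = 3.876 * pi/(180*3600) = 1.879e-05, D = 532158.9428

532158.9428 m


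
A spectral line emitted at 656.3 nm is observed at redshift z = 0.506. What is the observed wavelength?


lam_obs = lam_emit * (1 + z) = 656.3 * (1 + 0.506) = 988.3878

988.3878 nm


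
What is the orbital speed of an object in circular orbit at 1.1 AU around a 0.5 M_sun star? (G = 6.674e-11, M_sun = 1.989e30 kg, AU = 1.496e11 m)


v = sqrt(GM/r) = sqrt(6.674e-11 * 9.945e+29 / 1.646e+11) = 20083.2205

20083.2205 m/s


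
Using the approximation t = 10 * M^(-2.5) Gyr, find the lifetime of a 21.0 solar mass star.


t = 10 * M^(-2.5) = 10 * 21.0^(-2.5) = 0.0049

0.0049 Gyr


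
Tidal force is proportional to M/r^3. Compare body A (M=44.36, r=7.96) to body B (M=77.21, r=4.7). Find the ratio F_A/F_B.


Ratio = (M1/r1^3) / (M2/r2^3) = (44.36/7.96^3) / (77.21/4.7^3) = 0.1183

0.1183


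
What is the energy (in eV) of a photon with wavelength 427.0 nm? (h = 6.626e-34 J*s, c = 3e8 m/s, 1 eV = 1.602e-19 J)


E = hc/lambda = 6.626e-34 * 3e8 / 4.270e-07 = 4.655e-19 J = 2.9059 eV

2.9059 eV


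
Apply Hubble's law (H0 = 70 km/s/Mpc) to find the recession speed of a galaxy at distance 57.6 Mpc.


v = H0 * d = 70 * 57.6 = 4032.0

4032.0 km/s


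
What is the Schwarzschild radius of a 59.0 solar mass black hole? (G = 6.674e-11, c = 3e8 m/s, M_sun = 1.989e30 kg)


M = 59.0 * 1.989e30 kg = 1.17351e+32 kg. rs = 2GM/c^2 = 2 * 6.674e-11 * 1.17351e+32 / (3e8)^2 = 174044.572

174044.572 m


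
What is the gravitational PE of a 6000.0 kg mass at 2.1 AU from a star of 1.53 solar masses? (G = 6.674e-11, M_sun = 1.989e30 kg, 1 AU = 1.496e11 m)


M = 1.53 * 1.989e30 kg = 3.04317e+30 kg; r = 2.1 AU * 1.496e11 m/AU = 3.1416e+11 m. U = -GM*m/r = -(6.674e-11 * 3.04317e+30 * 6000.0) / 3.1416e+11 = -3.879e+12

-3.879e+12 J


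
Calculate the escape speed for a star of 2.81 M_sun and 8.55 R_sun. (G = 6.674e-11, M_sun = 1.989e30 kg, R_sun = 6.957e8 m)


M = 2.81 * 1.989e30 kg = 5.58909e+30 kg; R = 8.55 * 6.957e8 m = 5.948235e+09 m. v_esc = sqrt(2GM/R) = sqrt(2 * 6.674e-11 * 5.58909e+30 / 5.948235e+09) = 354147.8352

354147.8352 m/s


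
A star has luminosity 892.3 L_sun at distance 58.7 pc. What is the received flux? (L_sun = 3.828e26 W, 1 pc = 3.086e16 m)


F = L / (4*pi*d^2) = 3.416e+29 / (4*pi*(1.811e+18)^2) = 8.283e-09

8.283e-09 W/m^2


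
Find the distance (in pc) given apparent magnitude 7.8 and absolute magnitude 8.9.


d = 10^((m - M + 5)/5) = 10^((7.8 - 8.9 + 5)/5) = 6.0256

6.0256 pc


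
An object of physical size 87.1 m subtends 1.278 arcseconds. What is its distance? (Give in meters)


D = size / theta_rad, theta_rad = 1.278 * pi/(180*3600) = 6.196e-06, D = 1.406e+07

1.406e+07 m


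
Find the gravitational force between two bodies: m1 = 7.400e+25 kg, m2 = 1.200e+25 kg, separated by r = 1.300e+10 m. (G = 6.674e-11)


F = G*m1*m2/r^2 = 6.674e-11 * 7.400e+25 * 1.200e+25 / (1.300e+10)^2 = 6.674e-11 * 8.880e+50 / 1.690e+20 = 3.507e+20

3.507e+20 N


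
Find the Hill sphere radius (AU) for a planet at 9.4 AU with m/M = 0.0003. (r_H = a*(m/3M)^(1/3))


r_H = a * (m/3M)^(1/3) = 9.4 * (0.0003/3)^(1/3) = 0.4363

0.4363 AU


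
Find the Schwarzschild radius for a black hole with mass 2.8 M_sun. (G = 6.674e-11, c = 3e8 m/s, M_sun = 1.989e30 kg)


M = 2.8 * 1.989e30 kg = 5.5692e+30 kg. rs = 2GM/c^2 = 2 * 6.674e-11 * 5.5692e+30 / (3e8)^2 = 8259.7424

8259.7424 m


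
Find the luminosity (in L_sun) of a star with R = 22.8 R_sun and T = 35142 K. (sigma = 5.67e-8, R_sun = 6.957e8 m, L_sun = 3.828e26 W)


R = 22.8 * 6.957e8 m = 1.586196e+10 m. L = 4*pi*R^2*sigma*T^4 = 4*pi*(1.586196e+10)^2 * 5.67e-8 * 35142^4 = 2.734088205e+32 W. L/L_sun = 2.734088205e+32 / 3.828e26 = 714234.1183

714234.1183 L_sun


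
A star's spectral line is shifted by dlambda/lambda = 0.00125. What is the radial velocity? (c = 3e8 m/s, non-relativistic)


v = (dlambda/lambda) * c = 0.00125 * 3e8 = 375000.0

375000.0 m/s


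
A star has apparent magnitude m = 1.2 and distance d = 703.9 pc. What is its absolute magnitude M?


M = m - 5*log10(d) + 5 = 1.2 - 5*log10(703.9) + 5 = -8.0376

-8.0376


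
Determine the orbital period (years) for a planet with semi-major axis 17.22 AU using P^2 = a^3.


P = a^(3/2) = 17.22^1.5 = 71.4578

71.4578 years


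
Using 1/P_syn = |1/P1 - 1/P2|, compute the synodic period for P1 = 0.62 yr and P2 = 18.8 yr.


1/P_syn = |1/P1 - 1/P2| = |1/0.62 - 1/18.8| => P_syn = 0.6411

0.6411 years


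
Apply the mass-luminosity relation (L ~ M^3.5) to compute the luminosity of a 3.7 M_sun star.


L/L_sun = (M/M_sun)^3.5 = 3.7^3.5 = 97.433

97.433 L_sun


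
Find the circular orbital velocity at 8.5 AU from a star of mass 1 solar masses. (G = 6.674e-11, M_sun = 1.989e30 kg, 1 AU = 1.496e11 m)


v = sqrt(GM/r) = sqrt(6.674e-11 * 1.989e+30 / 1.272e+12) = 10217.2785

10217.2785 m/s


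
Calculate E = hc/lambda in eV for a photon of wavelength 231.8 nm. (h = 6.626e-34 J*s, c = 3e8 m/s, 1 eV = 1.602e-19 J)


E = hc/lambda = 6.626e-34 * 3e8 / 2.318e-07 = 8.575e-19 J = 5.353 eV

5.353 eV


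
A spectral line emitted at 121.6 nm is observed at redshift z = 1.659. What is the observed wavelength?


lam_obs = lam_emit * (1 + z) = 121.6 * (1 + 1.659) = 323.3344

323.3344 nm


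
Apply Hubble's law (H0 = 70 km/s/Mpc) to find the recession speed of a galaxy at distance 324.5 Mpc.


v = H0 * d = 70 * 324.5 = 22715.0

22715.0 km/s


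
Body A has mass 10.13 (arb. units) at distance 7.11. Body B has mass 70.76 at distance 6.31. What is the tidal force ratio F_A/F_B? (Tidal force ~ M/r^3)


Ratio = (M1/r1^3) / (M2/r2^3) = (10.13/7.11^3) / (70.76/6.31^3) = 0.1001

0.1001


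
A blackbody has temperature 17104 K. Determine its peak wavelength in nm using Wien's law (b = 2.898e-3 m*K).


lam_max = b / T = 2.898e-3 / 17104 = 1.694e-07 m = 169.4341 nm

169.4341 nm


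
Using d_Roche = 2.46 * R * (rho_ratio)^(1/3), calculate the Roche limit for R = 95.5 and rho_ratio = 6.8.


d_Roche = 2.46 * 95.5 * 6.8^(1/3) = 445.0835

445.0835


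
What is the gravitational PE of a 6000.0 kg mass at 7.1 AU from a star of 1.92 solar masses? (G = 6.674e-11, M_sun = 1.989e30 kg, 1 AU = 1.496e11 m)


M = 1.92 * 1.989e30 kg = 3.81888e+30 kg; r = 7.1 AU * 1.496e11 m/AU = 1.06216e+12 m. U = -GM*m/r = -(6.674e-11 * 3.81888e+30 * 6000.0) / 1.06216e+12 = -1.440e+12

-1.440e+12 J


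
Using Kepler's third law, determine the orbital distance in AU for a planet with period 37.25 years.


a = P^(2/3) = 37.25^(2/3) = 11.1537

11.1537 AU


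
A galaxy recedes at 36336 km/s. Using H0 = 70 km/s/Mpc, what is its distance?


d = v / H0 = 36336 / 70 = 519.0857

519.0857 Mpc


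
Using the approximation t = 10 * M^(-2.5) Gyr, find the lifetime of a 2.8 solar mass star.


t = 10 * M^(-2.5) = 10 * 2.8^(-2.5) = 0.7623

0.7623 Gyr


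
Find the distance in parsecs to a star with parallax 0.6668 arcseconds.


d = 1/p = 1/0.6668 = 1.4997

1.4997 pc


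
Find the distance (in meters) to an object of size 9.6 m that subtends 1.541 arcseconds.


D = size / theta_rad, theta_rad = 1.541 * pi/(180*3600) = 7.471e-06, D = 1.285e+06

1.285e+06 m


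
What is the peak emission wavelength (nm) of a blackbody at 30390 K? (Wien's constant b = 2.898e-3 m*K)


lam_max = b / T = 2.898e-3 / 30390 = 9.536e-08 m = 95.3603 nm

95.3603 nm


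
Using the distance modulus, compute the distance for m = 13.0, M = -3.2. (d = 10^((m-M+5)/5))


d = 10^((m - M + 5)/5) = 10^((13.0 - -3.2 + 5)/5) = 17378.0083

17378.0083 pc


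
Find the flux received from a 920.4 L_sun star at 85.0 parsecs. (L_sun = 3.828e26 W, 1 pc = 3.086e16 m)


F = L / (4*pi*d^2) = 3.523e+29 / (4*pi*(2.623e+18)^2) = 4.075e-09

4.075e-09 W/m^2


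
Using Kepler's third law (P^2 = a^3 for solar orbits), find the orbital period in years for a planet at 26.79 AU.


P = a^(3/2) = 26.79^1.5 = 138.6625

138.6625 years


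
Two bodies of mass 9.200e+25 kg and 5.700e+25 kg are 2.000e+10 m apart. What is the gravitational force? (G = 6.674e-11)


F = G*m1*m2/r^2 = 6.674e-11 * 9.200e+25 * 5.700e+25 / (2.000e+10)^2 = 6.674e-11 * 5.244e+51 / 4.000e+20 = 8.750e+20

8.750e+20 N


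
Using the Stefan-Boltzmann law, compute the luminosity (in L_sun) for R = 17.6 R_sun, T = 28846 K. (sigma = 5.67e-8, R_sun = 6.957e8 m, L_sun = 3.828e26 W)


R = 17.6 * 6.957e8 m = 1.224432e+10 m. L = 4*pi*R^2*sigma*T^4 = 4*pi*(1.224432e+10)^2 * 5.67e-8 * 28846^4 = 7.396132145e+31 W. L/L_sun = 7.396132145e+31 / 3.828e26 = 193211.3935

193211.3935 L_sun


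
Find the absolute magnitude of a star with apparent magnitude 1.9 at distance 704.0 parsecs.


M = m - 5*log10(d) + 5 = 1.9 - 5*log10(704.0) + 5 = -7.3379

-7.3379


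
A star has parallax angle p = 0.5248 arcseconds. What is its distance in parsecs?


d = 1/p = 1/0.5248 = 1.9055

1.9055 pc


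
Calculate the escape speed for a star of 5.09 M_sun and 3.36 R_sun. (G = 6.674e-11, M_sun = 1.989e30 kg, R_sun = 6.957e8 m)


M = 5.09 * 1.989e30 kg = 1.012401e+31 kg; R = 3.36 * 6.957e8 m = 2.337552e+09 m. v_esc = sqrt(2GM/R) = sqrt(2 * 6.674e-11 * 1.012401e+31 / 2.337552e+09) = 760332.827

760332.827 m/s


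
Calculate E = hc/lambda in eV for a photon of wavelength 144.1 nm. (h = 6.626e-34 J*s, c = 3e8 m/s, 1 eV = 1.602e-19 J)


E = hc/lambda = 6.626e-34 * 3e8 / 1.441e-07 = 1.379e-18 J = 8.6109 eV

8.6109 eV


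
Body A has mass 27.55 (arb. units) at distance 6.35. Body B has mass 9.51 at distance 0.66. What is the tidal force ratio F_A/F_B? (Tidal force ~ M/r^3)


Ratio = (M1/r1^3) / (M2/r2^3) = (27.55/6.35^3) / (9.51/0.66^3) = 0.0033

0.0033


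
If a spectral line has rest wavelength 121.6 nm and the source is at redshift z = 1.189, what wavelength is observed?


lam_obs = lam_emit * (1 + z) = 121.6 * (1 + 1.189) = 266.1824

266.1824 nm


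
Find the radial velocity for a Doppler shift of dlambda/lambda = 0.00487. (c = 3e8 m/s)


v = (dlambda/lambda) * c = 0.00487 * 3e8 = 1.461e+06

1.461e+06 m/s


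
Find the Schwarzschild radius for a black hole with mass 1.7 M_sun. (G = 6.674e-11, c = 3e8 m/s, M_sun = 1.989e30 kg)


M = 1.7 * 1.989e30 kg = 3.3813e+30 kg. rs = 2GM/c^2 = 2 * 6.674e-11 * 3.3813e+30 / (3e8)^2 = 5014.8436

5014.8436 m


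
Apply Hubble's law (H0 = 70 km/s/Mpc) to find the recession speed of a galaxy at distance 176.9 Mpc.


v = H0 * d = 70 * 176.9 = 12383.0

12383.0 km/s


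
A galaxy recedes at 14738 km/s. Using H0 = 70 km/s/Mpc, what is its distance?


d = v / H0 = 14738 / 70 = 210.5429

210.5429 Mpc


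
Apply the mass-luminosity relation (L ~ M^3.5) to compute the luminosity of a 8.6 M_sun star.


L/L_sun = (M/M_sun)^3.5 = 8.6^3.5 = 1865.2823

1865.2823 L_sun


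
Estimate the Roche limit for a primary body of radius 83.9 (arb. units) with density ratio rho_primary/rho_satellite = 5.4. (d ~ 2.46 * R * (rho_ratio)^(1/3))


d_Roche = 2.46 * 83.9 * 5.4^(1/3) = 362.0998

362.0998


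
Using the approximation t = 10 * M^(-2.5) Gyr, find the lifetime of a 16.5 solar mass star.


t = 10 * M^(-2.5) = 10 * 16.5^(-2.5) = 0.009

0.009 Gyr


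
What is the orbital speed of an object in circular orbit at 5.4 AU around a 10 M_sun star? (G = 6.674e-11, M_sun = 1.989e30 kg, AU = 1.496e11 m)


v = sqrt(GM/r) = sqrt(6.674e-11 * 1.989e+31 / 8.078e+11) = 40536.6463

40536.6463 m/s


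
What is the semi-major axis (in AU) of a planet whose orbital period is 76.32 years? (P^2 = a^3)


a = P^(2/3) = 76.32^(2/3) = 17.9925

17.9925 AU


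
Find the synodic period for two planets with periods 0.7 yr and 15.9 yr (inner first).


1/P_syn = |1/P1 - 1/P2| = |1/0.7 - 1/15.9| => P_syn = 0.7322

0.7322 years


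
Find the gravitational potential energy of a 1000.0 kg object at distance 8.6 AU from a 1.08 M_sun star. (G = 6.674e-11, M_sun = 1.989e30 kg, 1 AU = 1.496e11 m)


M = 1.08 * 1.989e30 kg = 2.14812e+30 kg; r = 8.6 AU * 1.496e11 m/AU = 1.28656e+12 m. U = -GM*m/r = -(6.674e-11 * 2.14812e+30 * 1000.0) / 1.28656e+12 = -1.114e+11

-1.114e+11 J


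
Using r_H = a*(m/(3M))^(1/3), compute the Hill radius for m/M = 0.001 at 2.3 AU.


r_H = a * (m/3M)^(1/3) = 2.3 * (0.001/3)^(1/3) = 0.1595

0.1595 AU


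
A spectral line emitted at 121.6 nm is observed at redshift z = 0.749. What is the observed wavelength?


lam_obs = lam_emit * (1 + z) = 121.6 * (1 + 0.749) = 212.6784

212.6784 nm


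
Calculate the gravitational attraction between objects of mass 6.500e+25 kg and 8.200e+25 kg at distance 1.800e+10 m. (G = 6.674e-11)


F = G*m1*m2/r^2 = 6.674e-11 * 6.500e+25 * 8.200e+25 / (1.800e+10)^2 = 6.674e-11 * 5.330e+51 / 3.240e+20 = 1.098e+21

1.098e+21 N


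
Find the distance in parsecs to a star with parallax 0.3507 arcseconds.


d = 1/p = 1/0.3507 = 2.8514

2.8514 pc


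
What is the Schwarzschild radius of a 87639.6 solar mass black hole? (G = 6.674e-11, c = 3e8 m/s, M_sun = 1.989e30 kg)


M = 87639.6 * 1.989e30 kg = 1.743151644e+35 kg. rs = 2GM/c^2 = 2 * 6.674e-11 * 1.743151644e+35 / (3e8)^2 = 2.585e+08

2.585e+08 m


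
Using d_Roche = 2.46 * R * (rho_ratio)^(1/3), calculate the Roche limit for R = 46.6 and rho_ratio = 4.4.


d_Roche = 2.46 * 46.6 * 4.4^(1/3) = 187.8474

187.8474


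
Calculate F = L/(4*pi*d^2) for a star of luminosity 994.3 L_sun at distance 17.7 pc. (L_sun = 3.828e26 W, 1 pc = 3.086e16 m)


F = L / (4*pi*d^2) = 3.806e+29 / (4*pi*(5.462e+17)^2) = 1.015e-07

1.015e-07 W/m^2


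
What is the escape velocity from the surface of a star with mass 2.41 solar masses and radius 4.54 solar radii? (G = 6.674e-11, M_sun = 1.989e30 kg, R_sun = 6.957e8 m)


M = 2.41 * 1.989e30 kg = 4.79349e+30 kg; R = 4.54 * 6.957e8 m = 3.158478e+09 m. v_esc = sqrt(2GM/R) = sqrt(2 * 6.674e-11 * 4.79349e+30 / 3.158478e+09) = 450085.5641

450085.5641 m/s


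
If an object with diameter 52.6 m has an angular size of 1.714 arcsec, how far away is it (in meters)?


D = size / theta_rad, theta_rad = 1.714 * pi/(180*3600) = 8.310e-06, D = 6.330e+06

6.330e+06 m


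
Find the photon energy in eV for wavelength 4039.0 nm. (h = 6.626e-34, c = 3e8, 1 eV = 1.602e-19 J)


E = hc/lambda = 6.626e-34 * 3e8 / 4.039e-06 = 4.922e-20 J = 0.3072 eV

0.3072 eV


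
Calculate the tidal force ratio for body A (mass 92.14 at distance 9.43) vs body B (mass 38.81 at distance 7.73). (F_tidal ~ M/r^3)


Ratio = (M1/r1^3) / (M2/r2^3) = (92.14/9.43^3) / (38.81/7.73^3) = 1.3077

1.3077


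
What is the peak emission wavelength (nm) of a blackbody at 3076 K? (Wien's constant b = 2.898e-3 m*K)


lam_max = b / T = 2.898e-3 / 3076 = 9.421e-07 m = 942.1326 nm

942.1326 nm


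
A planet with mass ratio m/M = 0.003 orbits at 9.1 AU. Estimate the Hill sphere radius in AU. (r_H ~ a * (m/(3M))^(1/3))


r_H = a * (m/3M)^(1/3) = 9.1 * (0.003/3)^(1/3) = 0.91

0.91 AU


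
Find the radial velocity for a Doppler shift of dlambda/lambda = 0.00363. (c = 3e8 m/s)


v = (dlambda/lambda) * c = 0.00363 * 3e8 = 1.089e+06

1.089e+06 m/s


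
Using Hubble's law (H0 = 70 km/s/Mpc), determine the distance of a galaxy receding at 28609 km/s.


d = v / H0 = 28609 / 70 = 408.7

408.7 Mpc


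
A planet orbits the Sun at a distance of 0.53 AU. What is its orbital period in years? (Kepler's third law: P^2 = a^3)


P = a^(3/2) = 0.53^1.5 = 0.3858

0.3858 years


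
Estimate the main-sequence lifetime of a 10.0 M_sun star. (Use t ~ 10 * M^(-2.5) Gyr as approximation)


t = 10 * M^(-2.5) = 10 * 10.0^(-2.5) = 0.0316

0.0316 Gyr


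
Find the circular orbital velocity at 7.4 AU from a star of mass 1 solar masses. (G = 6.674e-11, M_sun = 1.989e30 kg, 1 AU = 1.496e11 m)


v = sqrt(GM/r) = sqrt(6.674e-11 * 1.989e+30 / 1.107e+12) = 10950.3711

10950.3711 m/s


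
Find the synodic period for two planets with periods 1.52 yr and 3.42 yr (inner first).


1/P_syn = |1/P1 - 1/P2| = |1/1.52 - 1/3.42| => P_syn = 2.736

2.736 years


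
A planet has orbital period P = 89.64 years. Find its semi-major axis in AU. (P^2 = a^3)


a = P^(2/3) = 89.64^(2/3) = 20.0294

20.0294 AU


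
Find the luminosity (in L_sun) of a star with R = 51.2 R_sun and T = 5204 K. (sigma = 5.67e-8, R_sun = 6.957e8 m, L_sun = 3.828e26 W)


R = 51.2 * 6.957e8 m = 3.561984e+10 m. L = 4*pi*R^2*sigma*T^4 = 4*pi*(3.561984e+10)^2 * 5.67e-8 * 5204^4 = 6.630190444e+29 W. L/L_sun = 6.630190444e+29 / 3.828e26 = 1732.0247

1732.0247 L_sun


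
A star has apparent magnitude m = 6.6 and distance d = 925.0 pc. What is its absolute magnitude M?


M = m - 5*log10(d) + 5 = 6.6 - 5*log10(925.0) + 5 = -3.2307

-3.2307


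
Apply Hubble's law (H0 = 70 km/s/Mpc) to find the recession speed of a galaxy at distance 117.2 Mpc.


v = H0 * d = 70 * 117.2 = 8204.0

8204.0 km/s


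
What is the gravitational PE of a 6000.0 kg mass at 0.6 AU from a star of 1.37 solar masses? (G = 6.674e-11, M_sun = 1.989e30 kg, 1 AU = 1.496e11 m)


M = 1.37 * 1.989e30 kg = 2.72493e+30 kg; r = 0.6 AU * 1.496e11 m/AU = 8.976e+10 m. U = -GM*m/r = -(6.674e-11 * 2.72493e+30 * 6000.0) / 8.976e+10 = -1.216e+13

-1.216e+13 J


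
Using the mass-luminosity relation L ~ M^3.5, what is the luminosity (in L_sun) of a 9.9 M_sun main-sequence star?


L/L_sun = (M/M_sun)^3.5 = 9.9^3.5 = 3052.9745

3052.9745 L_sun


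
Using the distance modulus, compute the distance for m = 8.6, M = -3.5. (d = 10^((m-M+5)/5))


d = 10^((m - M + 5)/5) = 10^((8.6 - -3.5 + 5)/5) = 2630.268

2630.268 pc


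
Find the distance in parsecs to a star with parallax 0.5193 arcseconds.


d = 1/p = 1/0.5193 = 1.9257

1.9257 pc


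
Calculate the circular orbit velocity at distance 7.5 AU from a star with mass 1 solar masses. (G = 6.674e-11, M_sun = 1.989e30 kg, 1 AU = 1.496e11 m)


v = sqrt(GM/r) = sqrt(6.674e-11 * 1.989e+30 / 1.122e+12) = 10877.1236

10877.1236 m/s


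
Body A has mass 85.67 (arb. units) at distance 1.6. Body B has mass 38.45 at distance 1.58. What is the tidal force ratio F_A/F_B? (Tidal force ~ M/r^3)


Ratio = (M1/r1^3) / (M2/r2^3) = (85.67/1.6^3) / (38.45/1.58^3) = 2.1456

2.1456
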